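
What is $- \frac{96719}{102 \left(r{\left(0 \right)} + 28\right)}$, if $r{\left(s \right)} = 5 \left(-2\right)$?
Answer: $- \frac{96719}{1836} \approx -52.679$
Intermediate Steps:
$r{\left(s \right)} = -10$
$- \frac{96719}{102 \left(r{\left(0 \right)} + 28\right)} = - \frac{96719}{102 \left(-10 + 28\right)} = - \frac{96719}{102 \cdot 18} = - \frac{96719}{1836}$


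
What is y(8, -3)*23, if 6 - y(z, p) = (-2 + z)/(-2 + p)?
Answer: 828/5 ≈ 165.60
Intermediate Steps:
y(z, p) = 6 - (-2 + z)/(-2 + p)
y(8, -3)*23 = ((-10 - 1*8 + 6*(-3))/(-2 - 3))*23 = ((-10 - 8 - 18)/(-5))*23 = -⅕*(-36)*23 = (36/5)*23 = 828/5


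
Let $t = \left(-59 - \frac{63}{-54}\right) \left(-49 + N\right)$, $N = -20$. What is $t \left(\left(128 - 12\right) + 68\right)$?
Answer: $734252$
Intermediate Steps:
$t = \frac{7981}{2}$ ($t = \left(-59 - \frac{63}{-54}\right) \left(-49 - 20\right) = \left(-59 - - \frac{7}{6}\right) \left(-69\right) = \left(-59 + \frac{7}{6}\right) \left(-69\right) = \left(- \frac{347}{6}\right) \left(-69\right) = \frac{7981}{2} \approx 3990.5$)
$t \left(\left(128 - 12\right) + 68\right) = \frac{7981 \left(\left(128 - 12\right) + 68\right)}{2} = \frac{7981 \left(116 + 68\right)}{2} = \frac{7981}{2} \cdot 184 = 734252$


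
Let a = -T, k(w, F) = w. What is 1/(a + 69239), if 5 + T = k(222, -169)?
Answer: 1/69022 ≈ 1.4488e-5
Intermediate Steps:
T = 217 (T = -5 + 222 = 217)
a = -217 (a = -1*217 = -217)
1/(a + 69239) = 1/(-217 + 69239) = 1/69022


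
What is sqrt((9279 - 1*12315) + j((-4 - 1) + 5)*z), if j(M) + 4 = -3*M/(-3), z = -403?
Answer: 4*I*sqrt(89) ≈ 37.736*I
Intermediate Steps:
j(M) = -4 + M (j(M) = -4 - 3*M/(-3) = -4 - 3*M*(-1/3) = -4 + M)
sqrt((9279 - 1*12315) + j((-4 - 1) + 5)*z) = sqrt((9279 - 1*12315) + (-4 + ((-4 - 1) + 5))*(-403)) = sqrt((9279 - 12315) + (-4 + (-5 + 5))*(-403)) = sqrt(-3036 + (-4 + 0)*(-403)) = sqrt(-3036 - 4*(-403)) = sqrt(-3036 + 1612) = sqrt(-1424) = 4*I*sqrt(89)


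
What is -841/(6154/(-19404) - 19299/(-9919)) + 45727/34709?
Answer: -400276303577711/777075678245 ≈ -515.11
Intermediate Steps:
-841/(6154/(-19404) - 19299/(-9919)) + 45727/34709 = -841/(6154*(-1/19404) - 19299*(-1/9919)) + 45727*(1/34709) = -841/(-3077/9702 + 2757/1417) + 45727/34709 = -841/22388305/13747734 + 45727/34709 = -841*13747734/22388305 + 45727/34709 = -11561844294/22388305 + 45727/34709 = -400276303577711/777075678245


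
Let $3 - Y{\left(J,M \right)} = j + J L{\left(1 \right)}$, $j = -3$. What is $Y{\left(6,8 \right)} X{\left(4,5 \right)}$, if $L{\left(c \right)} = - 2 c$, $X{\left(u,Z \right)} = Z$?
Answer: $90$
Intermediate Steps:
$Y{\left(J,M \right)} = 6 + 2 J$ ($Y{\left(J,M \right)} = 3 - \left(-3 + J \left(\left(-2\right) 1\right)\right) = 3 - \left(-3 + J \left(-2\right)\right) = 3 - \left(-3 - 2 J\right) = 3 + \left(3 + 2 J\right) = 6 + 2 J$)
$Y{\left(6,8 \right)} X{\left(4,5 \right)} = \left(6 + 2 \cdot 6\right) 5 = \left(6 + 12\right) 5 = 18 \cdot 5 = 90$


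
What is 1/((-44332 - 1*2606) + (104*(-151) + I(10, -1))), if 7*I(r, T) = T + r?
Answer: -7/438485 ≈ -1.5964e-5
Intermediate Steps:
I(r, T) = T/7 + r/7 (I(r, T) = (T + r)/7 = T/7 + r/7)
1/((-44332 - 1*2606) + (104*(-151) + I(10, -1))) = 1/((-44332 - 1*2606) + (104*(-151) + ((1/7)*(-1) + (1/7)*10))) = 1/((-44332 - 2606) + (-15704 + (-1/7 + 10/7))) = 1/(-46938 + (-15704 + 9/7)) = 1/(-46938 - 109919/7) = 1/(-438485/7) = -7/438485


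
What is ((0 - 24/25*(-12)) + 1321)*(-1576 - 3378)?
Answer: -165032602/25 ≈ -6.6013e+6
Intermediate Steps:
((0 - 24/25*(-12)) + 1321)*(-1576 - 3378) = ((0 - 24*1/25*(-12)) + 1321)*(-4954) = ((0 - 24/25*(-12)) + 1321)*(-4954) = ((0 + 288/25) + 1321)*(-4954) = (288/25 + 1321)*(-4954) = (33313/25)*(-4954) = -165032602/25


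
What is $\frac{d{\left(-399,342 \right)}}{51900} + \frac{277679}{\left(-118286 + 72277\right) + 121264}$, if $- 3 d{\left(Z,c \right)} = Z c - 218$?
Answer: $\frac{5156086}{1128825} \approx 4.5677$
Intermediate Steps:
$d{\left(Z,c \right)} = \frac{218}{3} - \frac{Z c}{3}$ ($d{\left(Z,c \right)} = - \frac{Z c - 218}{3} = - \frac{-218 + Z c}{3} = \frac{218}{3} - \frac{Z c}{3}$)
$\frac{d{\left(-399,342 \right)}}{51900} + \frac{277679}{\left(-118286 + 72277\right) + 121264} = \frac{\frac{218}{3} - \left(-133\right) 342}{51900} + \frac{277679}{\left(-118286 + 72277\right) + 121264} = \left(\frac{218}{3} + 45486\right) \frac{1}{51900} + \frac{277679}{-46009 + 121264} = \frac{136676}{3} \cdot \frac{1}{51900} + \frac{277679}{75255} = \frac{34169}{38925} + 277679 \cdot \frac{1}{75255} = \frac{34169}{38925} + \frac{277679}{75255} = \frac{5156086}{1128825}$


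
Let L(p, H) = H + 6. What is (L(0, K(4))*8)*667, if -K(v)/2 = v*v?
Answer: -138736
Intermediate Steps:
K(v) = -2*v**2 (K(v) = -2*v*v = -2*v**2)
L(p, H) = 6 + H
(L(0, K(4))*8)*667 = ((6 - 2*4**2)*8)*667 = ((6 - 2*16)*8)*667 = ((6 - 32)*8)*667 = -26*8*667 = -208*667 = -138736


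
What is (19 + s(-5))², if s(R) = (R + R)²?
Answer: 14161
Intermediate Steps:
s(R) = 4*R² (s(R) = (2*R)² = 4*R²)
(19 + s(-5))² = (19 + 4*(-5)²)² = (19 + 4*25)² = (19 + 100)² = 119² = 14161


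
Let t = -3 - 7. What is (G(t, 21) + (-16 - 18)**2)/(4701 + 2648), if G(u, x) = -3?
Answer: 1153/7349 ≈ 0.15689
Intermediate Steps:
t = -10
(G(t, 21) + (-16 - 18)**2)/(4701 + 2648) = (-3 + (-16 - 18)**2)/(4701 + 2648) = (-3 + (-34)**2)/7349 = (-3 + 1156)*(1/7349) = 1153*(1/7349) = 1153/7349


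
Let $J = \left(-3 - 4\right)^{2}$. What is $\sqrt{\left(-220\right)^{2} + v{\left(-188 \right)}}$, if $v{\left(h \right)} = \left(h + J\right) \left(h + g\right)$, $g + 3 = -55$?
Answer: $\sqrt{82594} \approx 287.39$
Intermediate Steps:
$J = 49$ ($J = \left(-7\right)^{2} = 49$)
$g = -58$ ($g = -3 - 55 = -58$)
$v{\left(h \right)} = \left(-58 + h\right) \left(49 + h\right)$ ($v{\left(h \right)} = \left(h + 49\right) \left(h - 58\right) = \left(49 + h\right) \left(-58 + h\right) = \left(-58 + h\right) \left(49 + h\right)$)
$\sqrt{\left(-220\right)^{2} + v{\left(-188 \right)}} = \sqrt{\left(-220\right)^{2} - \left(1150 - 35344\right)} = \sqrt{48400 + \left(-2842 + 35344 + 1692\right)} = \sqrt{48400 + 34194} = \sqrt{82594}$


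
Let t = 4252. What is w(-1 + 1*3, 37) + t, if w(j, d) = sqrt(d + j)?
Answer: 4252 + sqrt(39) ≈ 4258.2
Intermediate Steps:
w(-1 + 1*3, 37) + t = sqrt(37 + (-1 + 1*3)) + 4252 = sqrt(37 + (-1 + 3)) + 4252 = sqrt(37 + 2) + 4252 = sqrt(39) + 4252 = 4252 + sqrt(39)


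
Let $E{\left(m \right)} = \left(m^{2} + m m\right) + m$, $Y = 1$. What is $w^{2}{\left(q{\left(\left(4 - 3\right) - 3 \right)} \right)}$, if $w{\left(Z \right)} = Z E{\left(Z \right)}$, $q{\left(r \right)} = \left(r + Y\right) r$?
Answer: $400$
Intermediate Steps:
$E{\left(m \right)} = m + 2 m^{2}$ ($E{\left(m \right)} = \left(m^{2} + m^{2}\right) + m = 2 m^{2} + m = m + 2 m^{2}$)
$q{\left(r \right)} = r \left(1 + r\right)$ ($q{\left(r \right)} = \left(r + 1\right) r = \left(1 + r\right) r = r \left(1 + r\right)$)
$w{\left(Z \right)} = Z^{2} \left(1 + 2 Z\right)$ ($w{\left(Z \right)} = Z Z \left(1 + 2 Z\right) = Z^{2} \left(1 + 2 Z\right)$)
$w^{2}{\left(q{\left(\left(4 - 3\right) - 3 \right)} \right)} = \left(\left(\left(\left(4 - 3\right) - 3\right) \left(1 + \left(\left(4 - 3\right) - 3\right)\right)\right)^{2} \left(1 + 2 \left(\left(4 - 3\right) - 3\right) \left(1 + \left(\left(4 - 3\right) - 3\right)\right)\right)\right)^{2} = \left(\left(\left(1 - 3\right) \left(1 + \left(1 - 3\right)\right)\right)^{2} \left(1 + 2 \left(1 - 3\right) \left(1 + \left(1 - 3\right)\right)\right)\right)^{2} = \left(\left(- 2 \left(1 - 2\right)\right)^{2} \left(1 + 2 \left(- 2 \left(1 - 2\right)\right)\right)\right)^{2} = \left(\left(\left(-2\right) \left(-1\right)\right)^{2} \left(1 + 2 \left(\left(-2\right) \left(-1\right)\right)\right)\right)^{2} = \left(2^{2} \left(1 + 2 \cdot 2\right)\right)^{2} = \left(4 \left(1 + 4\right)\right)^{2} = \left(4 \cdot 5\right)^{2} = 20^{2} = 400$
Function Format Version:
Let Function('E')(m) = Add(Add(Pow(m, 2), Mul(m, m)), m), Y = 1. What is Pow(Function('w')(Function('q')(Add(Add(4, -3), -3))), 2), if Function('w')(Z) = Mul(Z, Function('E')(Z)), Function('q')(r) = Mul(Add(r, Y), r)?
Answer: 400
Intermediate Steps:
Function('E')(m) = Add(m, Mul(2, Pow(m, 2))) (Function('E')(m) = Add(Add(Pow(m, 2), Pow(m, 2)), m) = Add(Mul(2, Pow(m, 2)), m) = Add(m, Mul(2, Pow(m, 2))))
Function('q')(r) = Mul(r, Add(1, r)) (Function('q')(r) = Mul(Add(r, 1), r) = Mul(Add(1, r), r) = Mul(r, Add(1, r)))
Function('w')(Z) = Mul(Pow(Z, 2), Add(1, Mul(2, Z))) (Function('w')(Z) = Mul(Z, Mul(Z, Add(1, Mul(2, Z)))) = Mul(Pow(Z, 2), Add(1, Mul(2, Z))))
Pow(Function('w')(Function('q')(Add(Add(4, -3), -3))), 2) = Pow(Mul(Pow(Mul(Add(Add(4, -3), -3), Add(1, Add(Add(4, -3), -3))), 2), Add(1, Mul(2, Mul(Add(Add(4, -3), -3), Add(1, Add(Add(4, -3), -3)))))), 2) = Pow(Mul(Pow(Mul(Add(1, -3), Add(1, Add(1, -3))), 2), Add(1, Mul(2, Mul(Add(1, -3), Add(1, Add(1, -3)))))), 2) = Pow(Mul(Pow(Mul(-2, Add(1, -2)), 2), Add(1, Mul(2, Mul(-2, Add(1, -2))))), 2) = Pow(Mul(Pow(Mul(-2, -1), 2), Add(1, Mul(2, Mul(-2, -1)))), 2) = Pow(Mul(Pow(2, 2), Add(1, Mul(2, 2))), 2) = Pow(Mul(4, Add(1, 4)), 2) = Pow(Mul(4, 5), 2) = Pow(20, 2) = 400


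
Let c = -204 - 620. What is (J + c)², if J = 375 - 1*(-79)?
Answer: 136900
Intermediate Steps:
J = 454 (J = 375 + 79 = 454)
c = -824
(J + c)² = (454 - 824)² = (-370)² = 136900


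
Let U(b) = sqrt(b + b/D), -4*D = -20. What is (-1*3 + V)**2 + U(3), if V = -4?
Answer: 49 + 3*sqrt(10)/5 ≈ 50.897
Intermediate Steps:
D = 5 (D = -1/4*(-20) = 5)
U(b) = sqrt(30)*sqrt(b)/5 (U(b) = sqrt(b + b/5) = sqrt(6*b/5) = sqrt(30)*sqrt(b)/5)
(-1*3 + V)**2 + U(3) = (-1*3 - 4)**2 + sqrt(30)*sqrt(3)/5 = (-3 - 4)**2 + 3*sqrt(10)/5 = (-7)**2 + 3*sqrt(10)/5 = 49 + 3*sqrt(10)/5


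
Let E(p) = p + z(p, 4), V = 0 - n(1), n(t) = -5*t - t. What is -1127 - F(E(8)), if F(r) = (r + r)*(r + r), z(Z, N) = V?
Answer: -1911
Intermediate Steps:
n(t) = -6*t
V = 6 (V = 0 - (-6) = 0 - 1*(-6) = 0 + 6 = 6)
z(Z, N) = 6
E(p) = 6 + p (E(p) = p + 6 = 6 + p)
F(r) = 4*r² (F(r) = (2*r)*(2*r) = 4*r²)
-1127 - F(E(8)) = -1127 - 4*(6 + 8)² = -1127 - 4*14² = -1127 - 4*196 = -1127 - 1*784 = -1127 - 784 = -1911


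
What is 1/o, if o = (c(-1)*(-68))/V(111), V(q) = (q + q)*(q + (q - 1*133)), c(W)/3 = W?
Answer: 3293/34 ≈ 96.853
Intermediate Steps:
c(W) = 3*W
V(q) = 2*q*(-133 + 2*q) (V(q) = (2*q)*(q + (q - 133)) = (2*q)*(q + (-133 + q)) = (2*q)*(-133 + 2*q) = 2*q*(-133 + 2*q))
o = 34/3293 (o = ((3*(-1))*(-68))/((2*111*(-133 + 2*111))) = (-3*(-68))/((2*111*(-133 + 222))) = 204/((2*111*89)) = 204/19758 = 204*(1/19758) = 34/3293 ≈ 0.010325)
1/o = 1/(34/3293) = 3293/34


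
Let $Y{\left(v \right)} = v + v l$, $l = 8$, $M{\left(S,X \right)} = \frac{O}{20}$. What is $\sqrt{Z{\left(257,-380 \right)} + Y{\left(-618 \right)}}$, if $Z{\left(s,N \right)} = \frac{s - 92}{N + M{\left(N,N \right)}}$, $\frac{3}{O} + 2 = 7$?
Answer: $\frac{i \sqrt{8030886864558}}{37997} \approx 74.582 i$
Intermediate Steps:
$O = \frac{3}{5}$ ($O = \frac{3}{-2 + 7} = \frac{3}{5} \approx 0.6$)
$M{\left(S,X \right)} = \frac{3}{100}$ ($M{\left(S,X \right)} = \frac{3}{5 \cdot 20} = \frac{3}{5} \cdot \frac{1}{20} = \frac{3}{100}$)
$Z{\left(s,N \right)} = \frac{-92 + s}{\frac{3}{100} + N}$ ($Z{\left(s,N \right)} = \frac{s - 92}{N + \frac{3}{100}} = \frac{-92 + s}{\frac{3}{100} + N}$)
$Y{\left(v \right)} = 9 v$ ($Y{\left(v \right)} = v + v 8 = v + 8 v = 9 v$)
$\sqrt{Z{\left(257,-380 \right)} + Y{\left(-618 \right)}} = \sqrt{\frac{100 \left(-92 + 257\right)}{3 + 100 \left(-380\right)} + 9 \left(-618\right)} = \sqrt{100 \frac{1}{3 - 38000} \cdot 165 - 5562} = \sqrt{100 \frac{1}{-37997} \cdot 165 - 5562} = \sqrt{100 \left(- \frac{1}{37997}\right) 165 - 5562} = \sqrt{- \frac{16500}{37997} - 5562} = \sqrt{- \frac{211355814}{37997}} = \frac{i \sqrt{8030886864558}}{37997}$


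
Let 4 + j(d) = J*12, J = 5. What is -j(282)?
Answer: -56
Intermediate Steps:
j(d) = 56 (j(d) = -4 + 5*12 = -4 + 60 = 56)
-j(282) = -1*56 = -56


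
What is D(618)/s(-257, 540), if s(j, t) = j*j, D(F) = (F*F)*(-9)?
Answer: -3437316/66049 ≈ -52.042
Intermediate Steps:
D(F) = -9*F² (D(F) = F²*(-9) = -9*F²)
s(j, t) = j²
D(618)/s(-257, 540) = (-9*618²)/((-257)²) = -9*381924/66049 = -3437316*1/66049 = -3437316/66049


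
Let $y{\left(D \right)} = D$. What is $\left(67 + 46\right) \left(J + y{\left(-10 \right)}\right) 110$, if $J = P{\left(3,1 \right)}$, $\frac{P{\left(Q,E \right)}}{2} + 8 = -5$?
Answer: $-447480$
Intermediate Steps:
$P{\left(Q,E \right)} = -26$ ($P{\left(Q,E \right)} = -16 + 2 \left(-5\right) = -16 - 10 = -26$)
$J = -26$
$\left(67 + 46\right) \left(J + y{\left(-10 \right)}\right) 110 = \left(67 + 46\right) \left(-26 - 10\right) 110 = 113 \left(-36\right) 110 = \left(-4068\right) 110 = -447480$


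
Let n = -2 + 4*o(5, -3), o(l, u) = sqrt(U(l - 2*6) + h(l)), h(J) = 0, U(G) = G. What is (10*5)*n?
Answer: -100 + 200*I*sqrt(7) ≈ -100.0 + 529.15*I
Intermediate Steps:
o(l, u) = sqrt(-12 + l) (o(l, u) = sqrt((l - 2*6) + 0) = sqrt((l - 12) + 0) = sqrt((-12 + l) + 0) = sqrt(-12 + l))
n = -2 + 4*I*sqrt(7) (n = -2 + 4*sqrt(-12 + 5) = -2 + 4*sqrt(-7) = -2 + 4*(I*sqrt(7)) = -2 + 4*I*sqrt(7) ≈ -2.0 + 10.583*I)
(10*5)*n = (10*5)*(-2 + 4*I*sqrt(7)) = 50*(-2 + 4*I*sqrt(7)) = -100 + 200*I*sqrt(7)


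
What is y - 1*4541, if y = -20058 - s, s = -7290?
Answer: -17309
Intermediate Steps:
y = -12768 (y = -20058 - 1*(-7290) = -20058 + 7290 = -12768)
y - 1*4541 = -12768 - 1*4541 = -12768 - 4541 = -17309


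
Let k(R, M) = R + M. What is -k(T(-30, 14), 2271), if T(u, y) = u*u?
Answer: -3171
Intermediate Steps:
T(u, y) = u²
k(R, M) = M + R
-k(T(-30, 14), 2271) = -(2271 + (-30)²) = -(2271 + 900) = -1*3171 = -3171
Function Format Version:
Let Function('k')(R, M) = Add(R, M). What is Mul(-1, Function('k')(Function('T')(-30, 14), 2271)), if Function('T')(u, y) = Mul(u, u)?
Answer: -3171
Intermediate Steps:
Function('T')(u, y) = Pow(u, 2)
Function('k')(R, M) = Add(M, R)
Mul(-1, Function('k')(Function('T')(-30, 14), 2271)) = Mul(-1, Add(2271, Pow(-30, 2))) = Mul(-1, Add(2271, 900)) = Mul(-1, 3171) = -3171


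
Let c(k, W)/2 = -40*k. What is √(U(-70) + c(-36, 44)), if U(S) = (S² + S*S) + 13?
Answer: √12693 ≈ 112.66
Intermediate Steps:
c(k, W) = -80*k (c(k, W) = 2*(-40*k) = -80*k)
U(S) = 13 + 2*S² (U(S) = (S² + S²) + 13 = 2*S² + 13 = 13 + 2*S²)
√(U(-70) + c(-36, 44)) = √((13 + 2*(-70)²) - 80*(-36)) = √((13 + 2*4900) + 2880) = √((13 + 9800) + 2880) = √(9813 + 2880) = √12693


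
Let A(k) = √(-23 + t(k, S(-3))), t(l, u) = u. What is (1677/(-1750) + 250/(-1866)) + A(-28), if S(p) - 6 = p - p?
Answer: -1783391/1632750 + I*√17 ≈ -1.0923 + 4.1231*I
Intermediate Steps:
S(p) = 6 (S(p) = 6 + (p - p) = 6 + 0 = 6)
A(k) = I*√17 (A(k) = √(-23 + 6) = √(-17) = I*√17)
(1677/(-1750) + 250/(-1866)) + A(-28) = (1677/(-1750) + 250/(-1866)) + I*√17 = (1677*(-1/1750) + 250*(-1/1866)) + I*√17 = (-1677/1750 - 125/933) + I*√17 = -1783391/1632750 + I*√17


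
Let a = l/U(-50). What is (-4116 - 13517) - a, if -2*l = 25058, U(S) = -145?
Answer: -2569314/145 ≈ -17719.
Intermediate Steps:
l = -12529 (l = -½*25058 = -12529)
a = 12529/145 (a = -12529/(-145) = -12529*(-1/145) = 12529/145 ≈ 86.407)
(-4116 - 13517) - a = (-4116 - 13517) - 1*12529/145 = -17633 - 12529/145 = -2569314/145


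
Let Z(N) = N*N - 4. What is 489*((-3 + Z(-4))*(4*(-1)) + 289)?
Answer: 123717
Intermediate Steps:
Z(N) = -4 + N² (Z(N) = N² - 4 = -4 + N²)
489*((-3 + Z(-4))*(4*(-1)) + 289) = 489*((-3 + (-4 + (-4)²))*(4*(-1)) + 289) = 489*((-3 + (-4 + 16))*(-4) + 289) = 489*((-3 + 12)*(-4) + 289) = 489*(9*(-4) + 289) = 489*(-36 + 289) = 489*253 = 123717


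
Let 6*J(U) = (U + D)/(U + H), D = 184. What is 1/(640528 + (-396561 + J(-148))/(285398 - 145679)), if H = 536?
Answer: 9035162/5787248601259 ≈ 1.5612e-6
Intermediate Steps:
J(U) = (184 + U)/(6*(536 + U)) (J(U) = ((U + 184)/(U + 536))/6 = ((184 + U)/(536 + U))/6 = (184 + U)/(6*(536 + U)))
1/(640528 + (-396561 + J(-148))/(285398 - 145679)) = 1/(640528 + (-396561 + (184 - 148)/(6*(536 - 148)))/(285398 - 145679)) = 1/(640528 + (-396561 + (⅙)*36/388)/139719) = 1/(640528 + (-396561 + (⅙)*(1/388)*36)*(1/139719)) = 1/(640528 + (-396561 + 3/194)*(1/139719)) = 1/(640528 - 76932831/194*1/139719) = 1/(640528 - 25644277/9035162) = 1/(5787248601259/9035162) = 9035162/5787248601259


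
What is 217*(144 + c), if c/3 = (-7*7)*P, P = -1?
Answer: 63147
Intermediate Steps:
c = 147 (c = 3*(-7*7*(-1)) = 3*(-49*(-1)) = 3*49 = 147)
217*(144 + c) = 217*(144 + 147) = 217*291 = 63147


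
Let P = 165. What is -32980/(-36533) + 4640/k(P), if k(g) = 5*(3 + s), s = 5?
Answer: 251224/2149 ≈ 116.90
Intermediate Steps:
k(g) = 40 (k(g) = 5*(3 + 5) = 5*8 = 40)
-32980/(-36533) + 4640/k(P) = -32980/(-36533) + 4640/40 = -32980*(-1/36533) + 4640*(1/40) = 1940/2149 + 116 = 251224/2149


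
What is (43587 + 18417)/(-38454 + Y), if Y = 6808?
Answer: -31002/15823 ≈ -1.9593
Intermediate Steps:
(43587 + 18417)/(-38454 + Y) = (43587 + 18417)/(-38454 + 6808) = 62004/(-31646) = 62004*(-1/31646) = -31002/15823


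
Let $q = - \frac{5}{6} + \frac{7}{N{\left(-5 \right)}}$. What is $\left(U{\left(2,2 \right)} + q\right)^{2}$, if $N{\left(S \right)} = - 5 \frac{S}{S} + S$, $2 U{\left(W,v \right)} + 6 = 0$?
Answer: $\frac{4624}{225} \approx 20.551$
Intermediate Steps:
$U{\left(W,v \right)} = -3$ ($U{\left(W,v \right)} = -3 + \frac{1}{2} \cdot 0 = -3 + 0 = -3$)
$N{\left(S \right)} = -5 + S$ ($N{\left(S \right)} = \left(-5\right) 1 + S = -5 + S$)
$q = - \frac{23}{15}$ ($q = - \frac{5}{6} + \frac{7}{-5 - 5} = \left(-5\right) \frac{1}{6} + \frac{7}{-10} = - \frac{5}{6} + 7 \left(- \frac{1}{10}\right) = - \frac{5}{6} - \frac{7}{10} = - \frac{23}{15} \approx -1.5333$)
$\left(U{\left(2,2 \right)} + q\right)^{2} = \left(-3 - \frac{23}{15}\right)^{2} = \left(- \frac{68}{15}\right)^{2} = \frac{4624}{225}$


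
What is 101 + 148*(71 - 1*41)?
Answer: 4541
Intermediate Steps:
101 + 148*(71 - 1*41) = 101 + 148*(71 - 41) = 101 + 148*30 = 101 + 4440 = 4541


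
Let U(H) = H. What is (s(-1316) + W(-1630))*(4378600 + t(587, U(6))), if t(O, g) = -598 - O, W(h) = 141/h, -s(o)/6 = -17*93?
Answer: 13536752289837/326 ≈ 4.1524e+10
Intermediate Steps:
s(o) = 9486 (s(o) = -(-102)*93 = -6*(-1581) = 9486)
(s(-1316) + W(-1630))*(4378600 + t(587, U(6))) = (9486 + 141/(-1630))*(4378600 + (-598 - 1*587)) = (9486 + 141*(-1/1630))*(4378600 + (-598 - 587)) = (9486 - 141/1630)*(4378600 - 1185) = (15462039/1630)*4377415 = 13536752289837/326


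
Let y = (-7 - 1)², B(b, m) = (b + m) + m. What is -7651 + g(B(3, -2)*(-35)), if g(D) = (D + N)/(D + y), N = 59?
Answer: -757355/99 ≈ -7650.0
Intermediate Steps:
B(b, m) = b + 2*m
y = 64 (y = (-8)² = 64)
g(D) = (59 + D)/(64 + D) (g(D) = (D + 59)/(D + 64) = (59 + D)/(64 + D))
-7651 + g(B(3, -2)*(-35)) = -7651 + (59 + (3 + 2*(-2))*(-35))/(64 + (3 + 2*(-2))*(-35)) = -7651 + (59 + (3 - 4)*(-35))/(64 + (3 - 4)*(-35)) = -7651 + (59 - 1*(-35))/(64 - 1*(-35)) = -7651 + (59 + 35)/(64 + 35) = -7651 + 94/99 = -757355/99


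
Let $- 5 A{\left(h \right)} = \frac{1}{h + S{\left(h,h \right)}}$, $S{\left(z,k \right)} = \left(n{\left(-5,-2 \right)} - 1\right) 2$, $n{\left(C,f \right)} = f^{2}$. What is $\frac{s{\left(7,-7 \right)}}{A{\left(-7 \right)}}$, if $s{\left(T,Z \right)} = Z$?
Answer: $-35$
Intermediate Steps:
$S{\left(z,k \right)} = 6$ ($S{\left(z,k \right)} = \left(\left(-2\right)^{2} - 1\right) 2 = \left(4 - 1\right) 2 = 3 \cdot 2 = 6$)
$A{\left(h \right)} = - \frac{1}{5 \left(6 + h\right)}$ ($A{\left(h \right)} = - \frac{1}{5 \left(h + 6\right)} = - \frac{1}{5 \left(6 + h\right)}$)
$\frac{s{\left(7,-7 \right)}}{A{\left(-7 \right)}} = - \frac{7}{\left(-1\right) \frac{1}{30 + 5 \left(-7\right)}} = - \frac{7}{\left(-1\right) \frac{1}{30 - 35}} = - \frac{7}{\left(-1\right) \frac{1}{-5}} = - \frac{7}{\left(-1\right) \left(- \frac{1}{5}\right)} = - 7 \frac{1}{\frac{1}{5}} = \left(-7\right) 5 = -35$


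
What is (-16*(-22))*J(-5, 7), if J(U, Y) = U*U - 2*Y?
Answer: 3872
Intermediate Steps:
J(U, Y) = U**2 - 2*Y
(-16*(-22))*J(-5, 7) = (-16*(-22))*((-5)**2 - 2*7) = 352*(25 - 14) = 352*11 = 3872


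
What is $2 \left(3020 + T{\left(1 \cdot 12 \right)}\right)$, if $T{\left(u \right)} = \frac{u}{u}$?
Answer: $6042$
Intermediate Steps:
$T{\left(u \right)} = 1$
$2 \left(3020 + T{\left(1 \cdot 12 \right)}\right) = 2 \left(3020 + 1\right) = 2 \cdot 3021 = 6042$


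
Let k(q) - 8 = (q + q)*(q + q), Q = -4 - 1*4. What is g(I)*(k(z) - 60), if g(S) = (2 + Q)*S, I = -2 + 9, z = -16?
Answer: -40824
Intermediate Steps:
Q = -8 (Q = -4 - 4 = -8)
I = 7
g(S) = -6*S (g(S) = (2 - 8)*S = -6*S)
k(q) = 8 + 4*q² (k(q) = 8 + (q + q)*(q + q) = 8 + (2*q)*(2*q) = 8 + 4*q²)
g(I)*(k(z) - 60) = (-6*7)*((8 + 4*(-16)²) - 60) = -42*((8 + 4*256) - 60) = -42*((8 + 1024) - 60) = -42*(1032 - 60) = -42*972 = -40824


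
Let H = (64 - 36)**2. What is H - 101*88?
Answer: -8104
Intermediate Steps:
H = 784 (H = 28**2 = 784)
H - 101*88 = 784 - 101*88 = 784 - 1*8888 = 784 - 8888 = -8104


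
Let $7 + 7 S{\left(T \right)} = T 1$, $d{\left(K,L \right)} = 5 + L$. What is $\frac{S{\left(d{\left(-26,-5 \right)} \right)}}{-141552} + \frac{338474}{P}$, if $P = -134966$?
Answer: $- \frac{23955768341}{9552353616} \approx -2.5078$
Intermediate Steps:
$S{\left(T \right)} = -1 + \frac{T}{7}$ ($S{\left(T \right)} = -1 + \frac{T 1}{7} = -1 + \frac{T}{7}$)
$\frac{S{\left(d{\left(-26,-5 \right)} \right)}}{-141552} + \frac{338474}{P} = \frac{-1 + \frac{5 - 5}{7}}{-141552} + \frac{338474}{-134966} = \left(-1 + \frac{1}{7} \cdot 0\right) \left(- \frac{1}{141552}\right) + 338474 \left(- \frac{1}{134966}\right) = \left(-1 + 0\right) \left(- \frac{1}{141552}\right) - \frac{169237}{67483} = \left(-1\right) \left(- \frac{1}{141552}\right) - \frac{169237}{67483} = \frac{1}{141552} - \frac{169237}{67483} = - \frac{23955768341}{9552353616}$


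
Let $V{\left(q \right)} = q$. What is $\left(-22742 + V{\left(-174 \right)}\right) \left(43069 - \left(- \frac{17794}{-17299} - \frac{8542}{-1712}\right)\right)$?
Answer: $- \frac{3653235631833947}{3701986} \approx -9.8683 \cdot 10^{8}$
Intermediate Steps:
$\left(-22742 + V{\left(-174 \right)}\right) \left(43069 - \left(- \frac{17794}{-17299} - \frac{8542}{-1712}\right)\right) = \left(-22742 - 174\right) \left(43069 - \left(- \frac{17794}{-17299} - \frac{8542}{-1712}\right)\right) = - 22916 \left(43069 - \left(\left(-17794\right) \left(- \frac{1}{17299}\right) - - \frac{4271}{856}\right)\right) = - 22916 \left(43069 - \left(\frac{17794}{17299} + \frac{4271}{856}\right)\right) = - 22916 \left(43069 - \frac{89115693}{14807944}\right) = \left(-22916\right) \frac{637674224443}{14807944} = - \frac{3653235631833947}{3701986}$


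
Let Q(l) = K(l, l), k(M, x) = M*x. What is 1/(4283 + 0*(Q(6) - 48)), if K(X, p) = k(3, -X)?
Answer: 1/4283 ≈ 0.00023348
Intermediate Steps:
K(X, p) = -3*X (K(X, p) = 3*(-X) = -3*X)
Q(l) = -3*l
1/(4283 + 0*(Q(6) - 48)) = 1/(4283 + 0*(-3*6 - 48)) = 1/(4283 + 0*(-18 - 48)) = 1/(4283 + 0*(-66)) = 1/(4283 + 0) = 1/4283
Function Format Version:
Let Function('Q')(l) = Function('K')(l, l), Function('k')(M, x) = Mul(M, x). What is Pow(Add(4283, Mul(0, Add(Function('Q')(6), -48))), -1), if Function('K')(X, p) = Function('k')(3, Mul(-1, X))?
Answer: Rational(1, 4283) ≈ 0.00023348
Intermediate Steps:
Function('K')(X, p) = Mul(-3, X) (Function('K')(X, p) = Mul(3, Mul(-1, X)) = Mul(-3, X))
Function('Q')(l) = Mul(-3, l)
Pow(Add(4283, Mul(0, Add(Function('Q')(6), -48))), -1) = Pow(Add(4283, Mul(0, Add(Mul(-3, 6), -48))), -1) = Pow(Add(4283, Mul(0, Add(-18, -48))), -1) = Pow(Add(4283, Mul(0, -66)), -1) = Pow(Add(4283, 0), -1) = Pow(4283, -1) = Rational(1, 4283)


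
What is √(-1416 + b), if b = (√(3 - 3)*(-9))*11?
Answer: 2*I*√354 ≈ 37.63*I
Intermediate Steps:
b = 0 (b = (√0*(-9))*11 = (0*(-9))*11 = 0*11 = 0)
√(-1416 + b) = √(-1416 + 0) = √(-1416) = 2*I*√354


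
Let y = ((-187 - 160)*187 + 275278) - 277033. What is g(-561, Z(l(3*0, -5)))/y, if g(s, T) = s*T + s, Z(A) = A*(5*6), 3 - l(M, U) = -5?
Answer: 135201/66644 ≈ 2.0287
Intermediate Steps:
l(M, U) = 8 (l(M, U) = 3 - 1*(-5) = 3 + 5 = 8)
Z(A) = 30*A (Z(A) = A*30 = 30*A)
g(s, T) = s + T*s (g(s, T) = T*s + s = s + T*s)
y = -66644 (y = (-347*187 + 275278) - 277033 = (-64889 + 275278) - 277033 = 210389 - 277033 = -66644)
g(-561, Z(l(3*0, -5)))/y = -561*(1 + 30*8)/(-66644) = -561*(1 + 240)*(-1/66644) = -561*241*(-1/66644) = -135201*(-1/66644) = 135201/66644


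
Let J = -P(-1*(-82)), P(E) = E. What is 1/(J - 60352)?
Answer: -1/60434 ≈ -1.6547e-5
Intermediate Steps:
J = -82 (J = -(-1)*(-82) = -1*82 = -82)
1/(J - 60352) = 1/(-82 - 60352) = 1/(-60434) = -1/60434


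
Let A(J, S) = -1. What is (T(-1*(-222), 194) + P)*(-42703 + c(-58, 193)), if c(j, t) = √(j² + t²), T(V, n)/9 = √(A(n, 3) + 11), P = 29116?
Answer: -(29116 + 9*√10)*(42703 - √40613) ≈ -1.2387e+9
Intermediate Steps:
T(V, n) = 9*√10 (T(V, n) = 9*√(-1 + 11) = 9*√10)
(T(-1*(-222), 194) + P)*(-42703 + c(-58, 193)) = (9*√10 + 29116)*(-42703 + √((-58)² + 193²)) = (29116 + 9*√10)*(-42703 + √(3364 + 37249)) = (29116 + 9*√10)*(-42703 + √40613) = (-42703 + √40613)*(29116 + 9*√10)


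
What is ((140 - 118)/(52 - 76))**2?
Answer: 121/144 ≈ 0.84028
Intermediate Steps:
((140 - 118)/(52 - 76))**2 = (22/(-24))**2 = (22*(-1/24))**2 = (-11/12)**2 = 121/144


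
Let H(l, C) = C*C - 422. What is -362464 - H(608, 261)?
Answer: -430163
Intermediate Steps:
H(l, C) = -422 + C² (H(l, C) = C² - 422 = -422 + C²)
-362464 - H(608, 261) = -362464 - (-422 + 261²) = -362464 - (-422 + 68121) = -362464 - 1*67699 = -362464 - 67699 = -430163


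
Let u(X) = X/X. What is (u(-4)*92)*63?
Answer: 5796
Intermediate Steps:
u(X) = 1
(u(-4)*92)*63 = (1*92)*63 = 92*63 = 5796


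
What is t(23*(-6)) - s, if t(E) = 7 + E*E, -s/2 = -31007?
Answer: -42963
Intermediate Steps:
s = 62014 (s = -2*(-31007) = 62014)
t(E) = 7 + E²
t(23*(-6)) - s = (7 + (23*(-6))²) - 1*62014 = (7 + (-138)²) - 62014 = (7 + 19044) - 62014 = 19051 - 62014 = -42963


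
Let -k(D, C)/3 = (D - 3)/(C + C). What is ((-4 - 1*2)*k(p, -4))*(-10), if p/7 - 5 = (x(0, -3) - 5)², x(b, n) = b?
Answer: 9315/2 ≈ 4657.5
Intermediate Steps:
p = 210 (p = 35 + 7*(0 - 5)² = 35 + 7*(-5)² = 35 + 7*25 = 35 + 175 = 210)
k(D, C) = -3*(-3 + D)/(2*C) (k(D, C) = -3*(D - 3)/(C + C) = -3*(-3 + D)/(2*C))
((-4 - 1*2)*k(p, -4))*(-10) = ((-4 - 1*2)*((3/2)*(3 - 1*210)/(-4)))*(-10) = ((-4 - 2)*((3/2)*(-¼)*(3 - 210)))*(-10) = -9*(-1)*(-207)/4*(-10) = -6*621/8*(-10) = -1863/4*(-10) = 9315/2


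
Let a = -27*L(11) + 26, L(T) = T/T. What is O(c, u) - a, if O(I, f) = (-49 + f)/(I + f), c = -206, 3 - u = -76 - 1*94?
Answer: -91/33 ≈ -2.7576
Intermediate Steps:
L(T) = 1
u = 173 (u = 3 - (-76 - 1*94) = 3 - (-76 - 94) = 3 - 1*(-170) = 3 + 170 = 173)
a = -1 (a = -27*1 + 26 = -27 + 26 = -1)
O(I, f) = (-49 + f)/(I + f)
O(c, u) - a = (-49 + 173)/(-206 + 173) - 1*(-1) = 124/(-33) + 1 = -1/33*124 + 1 = -124/33 + 1 = -91/33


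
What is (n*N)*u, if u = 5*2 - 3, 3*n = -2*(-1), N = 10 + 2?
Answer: 56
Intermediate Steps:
N = 12
n = ⅔ (n = (-2*(-1))/3 = (⅓)*2 = ⅔ ≈ 0.66667)
u = 7 (u = 10 - 3 = 7)
(n*N)*u = ((⅔)*12)*7 = 8*7 = 56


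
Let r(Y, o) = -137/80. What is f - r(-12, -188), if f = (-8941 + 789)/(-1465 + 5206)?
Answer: -139643/299280 ≈ -0.46660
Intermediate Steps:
r(Y, o) = -137/80 (r(Y, o) = -137*1/80 = -137/80)
f = -8152/3741 ≈ -2.1791
f - r(-12, -188) = -8152/3741 - 1*(-137/80) = -8152/3741 + 137/80 = -139643/299280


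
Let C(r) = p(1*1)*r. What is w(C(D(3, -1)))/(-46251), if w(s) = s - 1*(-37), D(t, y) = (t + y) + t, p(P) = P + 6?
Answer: -8/5139 ≈ -0.0015567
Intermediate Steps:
p(P) = 6 + P
D(t, y) = y + 2*t
C(r) = 7*r (C(r) = (6 + 1*1)*r = (6 + 1)*r = 7*r)
w(s) = 37 + s (w(s) = s + 37 = 37 + s)
w(C(D(3, -1)))/(-46251) = (37 + 7*(-1 + 2*3))/(-46251) = (37 + 7*(-1 + 6))*(-1/46251) = (37 + 7*5)*(-1/46251) = (37 + 35)*(-1/46251) = 72*(-1/46251) = -8/5139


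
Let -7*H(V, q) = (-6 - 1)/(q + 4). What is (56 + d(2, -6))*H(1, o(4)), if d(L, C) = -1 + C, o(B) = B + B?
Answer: 49/12 ≈ 4.0833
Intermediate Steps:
o(B) = 2*B
H(V, q) = 1/(4 + q) (H(V, q) = -(-6 - 1)/(7*(q + 4)) = -(-1)/(4 + q) = 1/(4 + q))
(56 + d(2, -6))*H(1, o(4)) = (56 + (-1 - 6))/(4 + 2*4) = (56 - 7)/(4 + 8) = 49/12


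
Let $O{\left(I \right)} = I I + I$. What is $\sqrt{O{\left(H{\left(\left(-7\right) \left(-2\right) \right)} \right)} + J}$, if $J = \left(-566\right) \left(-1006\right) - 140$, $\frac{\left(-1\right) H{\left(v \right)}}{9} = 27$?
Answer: $\sqrt{628062} \approx 792.5$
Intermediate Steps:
$H{\left(v \right)} = -243$ ($H{\left(v \right)} = \left(-9\right) 27 = -243$)
$J = 569256$ ($J = 569396 - 140 = 569256$)
$O{\left(I \right)} = I + I^{2}$ ($O{\left(I \right)} = I^{2} + I = I + I^{2}$)
$\sqrt{O{\left(H{\left(\left(-7\right) \left(-2\right) \right)} \right)} + J} = \sqrt{- 243 \left(1 - 243\right) + 569256} = \sqrt{\left(-243\right) \left(-242\right) + 569256} = \sqrt{58806 + 569256} = \sqrt{628062}$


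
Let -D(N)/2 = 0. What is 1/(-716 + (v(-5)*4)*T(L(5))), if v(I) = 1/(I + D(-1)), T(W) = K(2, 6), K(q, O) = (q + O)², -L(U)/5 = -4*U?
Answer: -5/3836 ≈ -0.0013034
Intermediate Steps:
L(U) = 20*U (L(U) = -(-20)*U = 20*U)
D(N) = 0 (D(N) = -2*0 = 0)
K(q, O) = (O + q)²
T(W) = 64 (T(W) = (6 + 2)² = 8² = 64)
v(I) = 1/I (v(I) = 1/(I + 0) = 1/I)
1/(-716 + (v(-5)*4)*T(L(5))) = 1/(-716 + (4/(-5))*64) = 1/(-716 - ⅕*4*64) = 1/(-716 - ⅘*64) = 1/(-716 - 256/5) = 1/(-3836/5) = -5/3836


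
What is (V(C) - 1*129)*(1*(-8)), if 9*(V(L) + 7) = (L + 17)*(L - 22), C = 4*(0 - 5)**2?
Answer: -7024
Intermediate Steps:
C = 100 (C = 4*(-5)**2 = 4*25 = 100)
V(L) = -7 + (-22 + L)*(17 + L)/9 (V(L) = -7 + ((L + 17)*(L - 22))/9 = -7 + ((17 + L)*(-22 + L))/9 = -7 + ((-22 + L)*(17 + L))/9 = -7 + (-22 + L)*(17 + L)/9)
(V(C) - 1*129)*(1*(-8)) = ((-437/9 - 5/9*100 + (1/9)*100**2) - 1*129)*(1*(-8)) = ((-437/9 - 500/9 + (1/9)*10000) - 129)*(-8) = ((-437/9 - 500/9 + 10000/9) - 129)*(-8) = (1007 - 129)*(-8) = 878*(-8) = -7024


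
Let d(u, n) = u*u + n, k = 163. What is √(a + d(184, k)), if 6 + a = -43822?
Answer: I*√9809 ≈ 99.04*I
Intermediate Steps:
a = -43828 (a = -6 - 43822 = -43828)
d(u, n) = n + u² (d(u, n) = u² + n = n + u²)
√(a + d(184, k)) = √(-43828 + (163 + 184²)) = √(-43828 + (163 + 33856)) = √(-43828 + 34019) = √(-9809) = I*√9809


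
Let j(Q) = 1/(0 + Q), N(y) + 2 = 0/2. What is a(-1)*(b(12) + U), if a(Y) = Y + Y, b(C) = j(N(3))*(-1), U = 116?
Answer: -233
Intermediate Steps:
N(y) = -2 (N(y) = -2 + 0/2 = -2 + 0*(½) = -2 + 0 = -2)
j(Q) = 1/Q
b(C) = ½ (b(C) = -1/(-2) = -½*(-1) = ½)
a(Y) = 2*Y
a(-1)*(b(12) + U) = (2*(-1))*(½ + 116) = -2*233/2 = -233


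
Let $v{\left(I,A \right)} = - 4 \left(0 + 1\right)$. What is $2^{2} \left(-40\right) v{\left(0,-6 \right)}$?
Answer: $640$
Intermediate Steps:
$v{\left(I,A \right)} = -4$ ($v{\left(I,A \right)} = \left(-4\right) 1 = -4$)
$2^{2} \left(-40\right) v{\left(0,-6 \right)} = 2^{2} \left(-40\right) \left(-4\right) = 4 \left(-40\right) \left(-4\right) = \left(-160\right) \left(-4\right) = 640$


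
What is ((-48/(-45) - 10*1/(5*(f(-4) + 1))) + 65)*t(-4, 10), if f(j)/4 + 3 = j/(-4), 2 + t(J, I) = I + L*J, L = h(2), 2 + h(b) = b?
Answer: 55736/105 ≈ 530.82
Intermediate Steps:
h(b) = -2 + b
L = 0 (L = -2 + 2 = 0)
t(J, I) = -2 + I (t(J, I) = -2 + (I + 0*J) = -2 + (I + 0) = -2 + I)
f(j) = -12 - j (f(j) = -12 + 4*(j/(-4)) = -12 + 4*(j*(-1/4)) = -12 + 4*(-j/4) = -12 - j)
((-48/(-45) - 10*1/(5*(f(-4) + 1))) + 65)*t(-4, 10) = ((-48/(-45) - 10*1/(5*((-12 - 1*(-4)) + 1))) + 65)*(-2 + 10) = ((-48*(-1/45) - 10*1/(5*((-12 + 4) + 1))) + 65)*8 = ((16/15 - 10*1/(5*(-8 + 1))) + 65)*8 = ((16/15 - 10/((-7*5))) + 65)*8 = ((16/15 - 10/(-35)) + 65)*8 = ((16/15 - 10*(-1/35)) + 65)*8 = ((16/15 + 2/7) + 65)*8 = (142/105 + 65)*8 = (6967/105)*8 = 55736/105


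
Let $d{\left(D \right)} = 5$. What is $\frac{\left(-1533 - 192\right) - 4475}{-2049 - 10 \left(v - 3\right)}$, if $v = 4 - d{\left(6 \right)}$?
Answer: $\frac{6200}{2009} \approx 3.0861$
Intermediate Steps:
$v = -1$ ($v = 4 - 5 = -1$)
$\frac{\left(-1533 - 192\right) - 4475}{-2049 - 10 \left(v - 3\right)} = \frac{\left(-1533 - 192\right) - 4475}{-2049 - 10 \left(-1 - 3\right)} = \frac{\left(-1533 - 192\right) - 4475}{-2049 - -40} = \frac{-1725 - 4475}{-2049 + 40} = - \frac{6200}{-2009} = \left(-6200\right) \left(- \frac{1}{2009}\right) = \frac{6200}{2009}$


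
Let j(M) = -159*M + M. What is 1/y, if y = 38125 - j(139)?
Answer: 1/60087 ≈ 1.6643e-5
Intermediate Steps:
j(M) = -158*M
y = 60087 (y = 38125 - (-158)*139 = 38125 - 1*(-21962) = 38125 + 21962 = 60087)
1/y = 1/60087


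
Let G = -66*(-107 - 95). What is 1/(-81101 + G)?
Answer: -1/67769 ≈ -1.4756e-5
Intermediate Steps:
G = 13332 (G = -66*(-202) = 13332)
1/(-81101 + G) = 1/(-81101 + 13332) = 1/(-67769) = -1/67769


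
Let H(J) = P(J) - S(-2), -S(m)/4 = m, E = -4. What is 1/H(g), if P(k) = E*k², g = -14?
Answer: -1/792 ≈ -0.0012626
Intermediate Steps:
S(m) = -4*m
P(k) = -4*k²
H(J) = -8 - 4*J² (H(J) = -4*J² - (-4)*(-2) = -4*J² - 1*8 = -4*J² - 8 = -8 - 4*J²)
1/H(g) = 1/(-8 - 4*(-14)²) = 1/(-8 - 4*196) = 1/(-8 - 784) = 1/(-792) = -1/792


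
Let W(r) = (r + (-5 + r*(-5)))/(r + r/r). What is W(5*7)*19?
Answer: -2755/36 ≈ -76.528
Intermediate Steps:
W(r) = (-5 - 4*r)/(1 + r) (W(r) = (r + (-5 - 5*r))/(r + 1) = (-5 - 4*r)/(1 + r))
W(5*7)*19 = ((-5 - 20*7)/(1 + 5*7))*19 = ((-5 - 4*35)/(1 + 35))*19 = ((-5 - 140)/36)*19 = ((1/36)*(-145))*19 = -145/36*19 = -2755/36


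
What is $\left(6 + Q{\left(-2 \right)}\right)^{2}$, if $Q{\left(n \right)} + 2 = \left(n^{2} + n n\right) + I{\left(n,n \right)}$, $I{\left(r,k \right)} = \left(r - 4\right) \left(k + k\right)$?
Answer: $1296$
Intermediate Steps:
$I{\left(r,k \right)} = 2 k \left(-4 + r\right)$ ($I{\left(r,k \right)} = \left(-4 + r\right) 2 k = 2 k \left(-4 + r\right)$)
$Q{\left(n \right)} = -2 + 2 n^{2} + 2 n \left(-4 + n\right)$ ($Q{\left(n \right)} = -2 + \left(\left(n^{2} + n n\right) + 2 n \left(-4 + n\right)\right) = -2 + \left(\left(n^{2} + n^{2}\right) + 2 n \left(-4 + n\right)\right) = -2 + \left(2 n^{2} + 2 n \left(-4 + n\right)\right) = -2 + 2 n^{2} + 2 n \left(-4 + n\right)$)
$\left(6 + Q{\left(-2 \right)}\right)^{2} = \left(6 - \left(-14 - 16\right)\right)^{2} = \left(6 + \left(-2 + 16 + 4 \cdot 4\right)\right)^{2} = \left(6 + \left(-2 + 16 + 16\right)\right)^{2} = \left(6 + 30\right)^{2} = 36^{2} = 1296$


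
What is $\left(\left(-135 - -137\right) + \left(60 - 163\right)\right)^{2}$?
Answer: $10201$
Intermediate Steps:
$\left(\left(-135 - -137\right) + \left(60 - 163\right)\right)^{2} = \left(\left(-135 + 137\right) - 103\right)^{2} = \left(2 - 103\right)^{2} = \left(-101\right)^{2} = 10201$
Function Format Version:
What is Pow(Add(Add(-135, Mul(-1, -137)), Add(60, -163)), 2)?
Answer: 10201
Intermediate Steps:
Pow(Add(Add(-135, Mul(-1, -137)), Add(60, -163)), 2) = Pow(Add(Add(-135, 137), -103), 2) = Pow(Add(2, -103), 2) = Pow(-101, 2) = 10201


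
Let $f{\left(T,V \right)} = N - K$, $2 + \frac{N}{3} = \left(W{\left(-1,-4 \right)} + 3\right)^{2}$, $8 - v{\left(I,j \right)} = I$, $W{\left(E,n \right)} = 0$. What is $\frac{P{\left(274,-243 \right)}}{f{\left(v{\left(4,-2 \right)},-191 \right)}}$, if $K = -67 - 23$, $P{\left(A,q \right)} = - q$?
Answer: $\frac{81}{37} \approx 2.1892$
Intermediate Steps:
$v{\left(I,j \right)} = 8 - I$
$N = 21$ ($N = -6 + 3 \left(0 + 3\right)^{2} = -6 + 3 \cdot 3^{2} = -6 + 3 \cdot 9 = -6 + 27 = 21$)
$K = -90$ ($K = -67 - 23 = -90$)
$f{\left(T,V \right)} = 111$ ($f{\left(T,V \right)} = 21 - -90 = 21 + 90 = 111$)
$\frac{P{\left(274,-243 \right)}}{f{\left(v{\left(4,-2 \right)},-191 \right)}} = \frac{\left(-1\right) \left(-243\right)}{111} = 243 \cdot \frac{1}{111} = \frac{81}{37}$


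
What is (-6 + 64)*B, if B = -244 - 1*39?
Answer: -16414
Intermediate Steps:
B = -283 (B = -244 - 39 = -283)
(-6 + 64)*B = (-6 + 64)*(-283) = 58*(-283) = -16414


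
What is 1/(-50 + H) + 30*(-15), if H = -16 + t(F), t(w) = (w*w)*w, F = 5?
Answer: -26549/59 ≈ -449.98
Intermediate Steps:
t(w) = w**3 (t(w) = w**2*w = w**3)
H = 109 (H = -16 + 5**3 = -16 + 125 = 109)
1/(-50 + H) + 30*(-15) = 1/(-50 + 109) + 30*(-15) = 1/59 - 450 = -26549/59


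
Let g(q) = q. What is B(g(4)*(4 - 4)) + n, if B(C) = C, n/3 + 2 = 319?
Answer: 951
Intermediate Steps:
n = 951 (n = -6 + 3*319 = -6 + 957 = 951)
B(g(4)*(4 - 4)) + n = 4*(4 - 4) + 951 = 4*0 + 951 = 0 + 951 = 951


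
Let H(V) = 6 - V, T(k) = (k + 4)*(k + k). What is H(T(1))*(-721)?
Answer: 2884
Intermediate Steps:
T(k) = 2*k*(4 + k) (T(k) = (4 + k)*(2*k) = 2*k*(4 + k))
H(T(1))*(-721) = (6 - 2*(4 + 1))*(-721) = (6 - 2*5)*(-721) = (6 - 1*10)*(-721) = (6 - 10)*(-721) = -4*(-721) = 2884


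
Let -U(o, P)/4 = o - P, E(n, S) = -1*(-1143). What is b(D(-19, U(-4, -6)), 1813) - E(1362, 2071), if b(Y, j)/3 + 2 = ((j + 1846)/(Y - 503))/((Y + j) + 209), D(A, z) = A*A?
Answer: -388816491/338386 ≈ -1149.0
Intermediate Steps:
E(n, S) = 1143
U(o, P) = -4*o + 4*P (U(o, P) = -4*(o - P) = -4*o + 4*P)
D(A, z) = A²
b(Y, j) = -6 + 3*(1846 + j)/((-503 + Y)*(209 + Y + j)) (b(Y, j) = -6 + 3*(((j + 1846)/(Y - 503))/((Y + j) + 209)) = -6 + 3*(((1846 + j)/(-503 + Y))/(209 + Y + j)) = -6 + 3*((1846 + j)/((-503 + Y)*(209 + Y + j))) = -6 + 3*(1846 + j)/((-503 + Y)*(209 + Y + j)))
b(D(-19, U(-4, -6)), 1813) - E(1362, 2071) = 3*(-212100 - 1007*1813 - 588*(-19)² + 2*((-19)²)² + 2*(-19)²*1813)/(105127 - ((-19)²)² + 294*(-19)² + 503*1813 - 1*(-19)²*1813) - 1*1143 = 3*(-212100 - 1825691 - 588*361 + 2*361² + 2*361*1813)/(105127 - 1*361² + 294*361 + 911939 - 1*361*1813) - 1143 = 3*(-212100 - 1825691 - 212268 + 2*130321 + 1308986)/(105127 - 1*130321 + 106134 + 911939 - 654493) - 1143 = 3*(-212100 - 1825691 - 212268 + 260642 + 1308986)/(105127 - 130321 + 106134 + 911939 - 654493) - 1143 = 3*(-680431)/338386 - 1143 = 3*(1/338386)*(-680431) - 1143 = -2041293/338386 - 1143 = -388816491/338386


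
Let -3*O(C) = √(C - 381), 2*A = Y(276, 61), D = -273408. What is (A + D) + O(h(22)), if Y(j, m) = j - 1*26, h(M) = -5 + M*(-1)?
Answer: -273283 - 2*I*√102/3 ≈ -2.7328e+5 - 6.733*I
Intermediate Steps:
h(M) = -5 - M
Y(j, m) = -26 + j (Y(j, m) = j - 26 = -26 + j)
A = 125 (A = (-26 + 276)/2 = (½)*250 = 125)
O(C) = -√(-381 + C)/3 (O(C) = -√(C - 381)/3 = -√(-381 + C)/3)
(A + D) + O(h(22)) = (125 - 273408) - √(-381 + (-5 - 1*22))/3 = -273283 - √(-381 + (-5 - 22))/3 = -273283 - √(-381 - 27)/3 = -273283 - 2*I*√102/3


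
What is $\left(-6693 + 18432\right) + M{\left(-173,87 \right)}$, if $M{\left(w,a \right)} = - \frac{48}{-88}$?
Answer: $\frac{129135}{11} \approx 11740.0$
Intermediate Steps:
$M{\left(w,a \right)} = \frac{6}{11}$ ($M{\left(w,a \right)} = \left(-48\right) \left(- \frac{1}{88}\right) = \frac{6}{11}$)
$\left(-6693 + 18432\right) + M{\left(-173,87 \right)} = \left(-6693 + 18432\right) + \frac{6}{11} = 11739 + \frac{6}{11} = \frac{129135}{11}$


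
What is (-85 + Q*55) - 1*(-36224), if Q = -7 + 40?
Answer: 37954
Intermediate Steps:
Q = 33
(-85 + Q*55) - 1*(-36224) = (-85 + 33*55) - 1*(-36224) = (-85 + 1815) + 36224 = 1730 + 36224 = 37954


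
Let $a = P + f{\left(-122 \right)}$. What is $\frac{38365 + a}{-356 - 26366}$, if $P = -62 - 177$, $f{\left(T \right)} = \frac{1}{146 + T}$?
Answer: $- \frac{915025}{641328} \approx -1.4268$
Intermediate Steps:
$P = -239$ ($P = -62 - 177 = -239$)
$a = - \frac{5735}{24}$ ($a = -239 + \frac{1}{146 - 122} = -239 + \frac{1}{24} = - \frac{5735}{24} \approx -238.96$)
$\frac{38365 + a}{-356 - 26366} = \frac{38365 - \frac{5735}{24}}{-356 - 26366} = \frac{915025}{24 \left(-26722\right)} = \frac{915025}{24} \left(- \frac{1}{26722}\right) = - \frac{915025}{641328}$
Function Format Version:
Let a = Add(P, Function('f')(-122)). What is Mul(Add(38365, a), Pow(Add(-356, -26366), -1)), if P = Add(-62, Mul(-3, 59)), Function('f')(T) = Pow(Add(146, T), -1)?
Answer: Rational(-915025, 641328) ≈ -1.4268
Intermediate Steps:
P = -239 (P = Add(-62, -177) = -239)
a = Rational(-5735, 24) (a = Add(-239, Pow(Add(146, -122), -1)) = Add(-239, Pow(24, -1)) = Add(-239, Rational(1, 24)) = Rational(-5735, 24) ≈ -238.96)
Mul(Add(38365, a), Pow(Add(-356, -26366), -1)) = Mul(Add(38365, Rational(-5735, 24)), Pow(Add(-356, -26366), -1)) = Mul(Rational(915025, 24), Pow(-26722, -1)) = Mul(Rational(915025, 24), Rational(-1, 26722)) = Rational(-915025, 641328)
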